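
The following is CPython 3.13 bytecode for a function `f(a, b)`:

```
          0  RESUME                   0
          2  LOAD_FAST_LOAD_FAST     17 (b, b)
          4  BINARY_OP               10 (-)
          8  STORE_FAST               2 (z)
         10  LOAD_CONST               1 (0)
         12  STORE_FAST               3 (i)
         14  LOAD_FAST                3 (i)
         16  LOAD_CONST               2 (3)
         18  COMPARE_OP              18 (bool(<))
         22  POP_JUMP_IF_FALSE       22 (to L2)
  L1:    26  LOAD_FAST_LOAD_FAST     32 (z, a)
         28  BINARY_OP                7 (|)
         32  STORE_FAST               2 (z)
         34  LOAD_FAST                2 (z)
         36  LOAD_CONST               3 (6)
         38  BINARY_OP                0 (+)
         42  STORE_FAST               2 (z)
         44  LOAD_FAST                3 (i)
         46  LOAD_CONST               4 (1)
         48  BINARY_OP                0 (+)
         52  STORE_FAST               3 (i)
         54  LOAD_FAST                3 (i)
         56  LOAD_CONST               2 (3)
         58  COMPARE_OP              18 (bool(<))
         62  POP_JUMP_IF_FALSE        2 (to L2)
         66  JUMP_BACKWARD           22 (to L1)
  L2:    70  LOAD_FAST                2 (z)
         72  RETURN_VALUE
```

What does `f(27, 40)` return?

LOAD_FAST_LOAD_FAST b,b → push 40,40. Stack: [40, 40]
BINARY_OP - → 40 - 40 = 0. Stack: [0]
STORE_FAST z → z=0. Stack: []
LOAD_CONST → push 0. Stack: [0]
STORE_FAST i → i=0. Stack: []
LOAD_FAST i → push 0. Stack: [0]
LOAD_CONST → push 3. Stack: [0, 3]
COMPARE_OP bool(<) → 0 vs 3 = True. Stack: [True]
POP_JUMP_IF_FALSE → pop True; no jump. Stack: []
LOAD_FAST_LOAD_FAST z,a → push 0,27. Stack: [0, 27]
BINARY_OP | → 0 | 27 = 27. Stack: [27]
STORE_FAST z → z=27. Stack: []
LOAD_FAST z → push 27. Stack: [27]
LOAD_CONST → push 6. Stack: [27, 6]
BINARY_OP + → 27 + 6 = 33. Stack: [33]
STORE_FAST z → z=33. Stack: []
LOAD_FAST i → push 0. Stack: [0]
LOAD_CONST → push 1. Stack: [0, 1]
BINARY_OP + → 0 + 1 = 1. Stack: [1]
STORE_FAST i → i=1. Stack: []
LOAD_FAST i → push 1. Stack: [1]
LOAD_CONST → push 3. Stack: [1, 3]
COMPARE_OP bool(<) → 1 vs 3 = True. Stack: [True]
POP_JUMP_IF_FALSE → pop True; no jump. Stack: []
LOAD_FAST_LOAD_FAST z,a → push 33,27. Stack: [33, 27]
BINARY_OP | → 33 | 27 = 59. Stack: [59]
STORE_FAST z → z=59. Stack: []
LOAD_FAST z → push 59. Stack: [59]
LOAD_CONST → push 6. Stack: [59, 6]
BINARY_OP + → 59 + 6 = 65. Stack: [65]
STORE_FAST z → z=65. Stack: []
LOAD_FAST i → push 1. Stack: [1]
LOAD_CONST → push 1. Stack: [1, 1]
BINARY_OP + → 1 + 1 = 2. Stack: [2]
STORE_FAST i → i=2. Stack: []
LOAD_FAST i → push 2. Stack: [2]
LOAD_CONST → push 3. Stack: [2, 3]
COMPARE_OP bool(<) → 2 vs 3 = True. Stack: [True]
POP_JUMP_IF_FALSE → pop True; no jump. Stack: []
LOAD_FAST_LOAD_FAST z,a → push 65,27. Stack: [65, 27]
BINARY_OP | → 65 | 27 = 91. Stack: [91]
STORE_FAST z → z=91. Stack: []
LOAD_FAST z → push 91. Stack: [91]
LOAD_CONST → push 6. Stack: [91, 6]
BINARY_OP + → 91 + 6 = 97. Stack: [97]
STORE_FAST z → z=97. Stack: []
LOAD_FAST i → push 2. Stack: [2]
LOAD_CONST → push 1. Stack: [2, 1]
BINARY_OP + → 2 + 1 = 3. Stack: [3]
STORE_FAST i → i=3. Stack: []
LOAD_FAST i → push 3. Stack: [3]
LOAD_CONST → push 3. Stack: [3, 3]
COMPARE_OP bool(<) → 3 vs 3 = False. Stack: [False]
POP_JUMP_IF_FALSE → pop False; jump. Stack: []
LOAD_FAST z → push 97. Stack: [97]
RETURN_VALUE → return 97.

97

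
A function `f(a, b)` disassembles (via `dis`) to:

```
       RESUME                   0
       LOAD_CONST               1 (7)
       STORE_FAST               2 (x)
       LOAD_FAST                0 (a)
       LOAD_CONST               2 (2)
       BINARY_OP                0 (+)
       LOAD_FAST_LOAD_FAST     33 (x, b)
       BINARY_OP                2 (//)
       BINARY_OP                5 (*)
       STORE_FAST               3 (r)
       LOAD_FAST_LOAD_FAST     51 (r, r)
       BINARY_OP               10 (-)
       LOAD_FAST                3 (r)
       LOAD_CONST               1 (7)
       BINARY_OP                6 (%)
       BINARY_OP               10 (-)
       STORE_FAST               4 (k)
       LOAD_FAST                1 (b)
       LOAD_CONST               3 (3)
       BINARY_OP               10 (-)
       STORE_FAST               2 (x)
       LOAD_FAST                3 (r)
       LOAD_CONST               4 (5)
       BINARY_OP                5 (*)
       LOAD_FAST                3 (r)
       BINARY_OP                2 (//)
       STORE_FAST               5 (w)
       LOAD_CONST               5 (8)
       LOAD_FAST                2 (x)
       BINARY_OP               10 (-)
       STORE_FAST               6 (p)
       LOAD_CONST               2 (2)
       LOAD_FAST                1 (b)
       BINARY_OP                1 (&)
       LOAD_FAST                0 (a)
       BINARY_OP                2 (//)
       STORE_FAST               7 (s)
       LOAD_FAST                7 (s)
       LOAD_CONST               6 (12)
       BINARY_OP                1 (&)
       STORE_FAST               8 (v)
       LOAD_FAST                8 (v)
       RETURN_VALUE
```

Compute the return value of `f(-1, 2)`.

12

LOAD_CONST → push 7. Stack: [7]
STORE_FAST x → x=7. Stack: []
LOAD_FAST a → push -1. Stack: [-1]
LOAD_CONST → push 2. Stack: [-1, 2]
BINARY_OP + → -1 + 2 = 1. Stack: [1]
LOAD_FAST_LOAD_FAST x,b → push 7,2. Stack: [1, 7, 2]
BINARY_OP // → 7 // 2 = 3. Stack: [1, 3]
BINARY_OP * → 1 * 3 = 3. Stack: [3]
STORE_FAST r → r=3. Stack: []
LOAD_FAST_LOAD_FAST r,r → push 3,3. Stack: [3, 3]
BINARY_OP - → 3 - 3 = 0. Stack: [0]
LOAD_FAST r → push 3. Stack: [0, 3]
LOAD_CONST → push 7. Stack: [0, 3, 7]
BINARY_OP % → 3 % 7 = 3. Stack: [0, 3]
BINARY_OP - → 0 - 3 = -3. Stack: [-3]
STORE_FAST k → k=-3. Stack: []
LOAD_FAST b → push 2. Stack: [2]
LOAD_CONST → push 3. Stack: [2, 3]
BINARY_OP - → 2 - 3 = -1. Stack: [-1]
STORE_FAST x → x=-1. Stack: []
LOAD_FAST r → push 3. Stack: [3]
LOAD_CONST → push 5. Stack: [3, 5]
BINARY_OP * → 3 * 5 = 15. Stack: [15]
LOAD_FAST r → push 3. Stack: [15, 3]
BINARY_OP // → 15 // 3 = 5. Stack: [5]
STORE_FAST w → w=5. Stack: []
LOAD_CONST → push 8. Stack: [8]
LOAD_FAST x → push -1. Stack: [8, -1]
BINARY_OP - → 8 - -1 = 9. Stack: [9]
STORE_FAST p → p=9. Stack: []
LOAD_CONST → push 2. Stack: [2]
LOAD_FAST b → push 2. Stack: [2, 2]
BINARY_OP & → 2 & 2 = 2. Stack: [2]
LOAD_FAST a → push -1. Stack: [2, -1]
BINARY_OP // → 2 // -1 = -2. Stack: [-2]
STORE_FAST s → s=-2. Stack: []
LOAD_FAST s → push -2. Stack: [-2]
LOAD_CONST → push 12. Stack: [-2, 12]
BINARY_OP & → -2 & 12 = 12. Stack: [12]
STORE_FAST v → v=12. Stack: []
LOAD_FAST v → push 12. Stack: [12]
RETURN_VALUE → return 12.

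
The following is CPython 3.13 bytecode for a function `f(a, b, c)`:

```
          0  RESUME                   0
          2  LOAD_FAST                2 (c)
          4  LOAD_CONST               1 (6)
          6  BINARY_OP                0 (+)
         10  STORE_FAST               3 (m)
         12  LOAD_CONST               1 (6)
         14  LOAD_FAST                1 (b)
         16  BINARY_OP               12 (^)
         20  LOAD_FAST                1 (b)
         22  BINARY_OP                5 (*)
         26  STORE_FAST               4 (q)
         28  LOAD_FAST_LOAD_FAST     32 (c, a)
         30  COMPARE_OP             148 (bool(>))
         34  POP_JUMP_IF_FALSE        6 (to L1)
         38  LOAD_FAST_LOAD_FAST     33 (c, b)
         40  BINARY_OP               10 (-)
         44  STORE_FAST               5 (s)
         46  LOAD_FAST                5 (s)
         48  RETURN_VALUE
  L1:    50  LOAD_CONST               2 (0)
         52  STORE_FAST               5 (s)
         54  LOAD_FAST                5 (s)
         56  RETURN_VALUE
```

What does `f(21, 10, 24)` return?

14

LOAD_FAST c → push 24. Stack: [24]
LOAD_CONST → push 6. Stack: [24, 6]
BINARY_OP + → 24 + 6 = 30. Stack: [30]
STORE_FAST m → m=30. Stack: []
LOAD_CONST → push 6. Stack: [6]
LOAD_FAST b → push 10. Stack: [6, 10]
BINARY_OP ^ → 6 ^ 10 = 12. Stack: [12]
LOAD_FAST b → push 10. Stack: [12, 10]
BINARY_OP * → 12 * 10 = 120. Stack: [120]
STORE_FAST q → q=120. Stack: []
LOAD_FAST_LOAD_FAST c,a → push 24,21. Stack: [24, 21]
COMPARE_OP bool(>) → 24 vs 21 = True. Stack: [True]
POP_JUMP_IF_FALSE → pop True; no jump. Stack: []
LOAD_FAST_LOAD_FAST c,b → push 24,10. Stack: [24, 10]
BINARY_OP - → 24 - 10 = 14. Stack: [14]
STORE_FAST s → s=14. Stack: []
LOAD_FAST s → push 14. Stack: [14]
RETURN_VALUE → return 14.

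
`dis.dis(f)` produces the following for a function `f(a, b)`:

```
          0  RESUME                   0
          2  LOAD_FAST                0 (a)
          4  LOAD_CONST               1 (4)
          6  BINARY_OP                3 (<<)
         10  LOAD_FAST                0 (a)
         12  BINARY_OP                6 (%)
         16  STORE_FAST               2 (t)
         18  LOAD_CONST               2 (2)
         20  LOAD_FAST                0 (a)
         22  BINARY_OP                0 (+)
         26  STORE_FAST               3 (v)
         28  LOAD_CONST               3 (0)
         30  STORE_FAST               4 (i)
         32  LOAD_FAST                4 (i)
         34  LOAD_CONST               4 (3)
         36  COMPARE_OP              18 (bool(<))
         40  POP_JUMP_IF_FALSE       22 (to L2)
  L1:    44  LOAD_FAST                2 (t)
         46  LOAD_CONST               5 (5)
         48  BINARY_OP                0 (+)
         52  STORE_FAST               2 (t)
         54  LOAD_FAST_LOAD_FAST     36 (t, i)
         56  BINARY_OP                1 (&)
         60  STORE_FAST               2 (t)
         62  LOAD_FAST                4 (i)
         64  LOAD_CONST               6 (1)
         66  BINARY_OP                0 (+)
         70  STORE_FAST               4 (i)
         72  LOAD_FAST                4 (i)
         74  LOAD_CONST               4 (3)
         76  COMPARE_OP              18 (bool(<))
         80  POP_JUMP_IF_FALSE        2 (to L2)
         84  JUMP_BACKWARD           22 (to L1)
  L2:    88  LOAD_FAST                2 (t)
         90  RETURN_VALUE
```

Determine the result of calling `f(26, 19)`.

LOAD_FAST a → push 26. Stack: [26]
LOAD_CONST → push 4. Stack: [26, 4]
BINARY_OP << → 26 << 4 = 416. Stack: [416]
LOAD_FAST a → push 26. Stack: [416, 26]
BINARY_OP % → 416 % 26 = 0. Stack: [0]
STORE_FAST t → t=0. Stack: []
LOAD_CONST → push 2. Stack: [2]
LOAD_FAST a → push 26. Stack: [2, 26]
BINARY_OP + → 2 + 26 = 28. Stack: [28]
STORE_FAST v → v=28. Stack: []
LOAD_CONST → push 0. Stack: [0]
STORE_FAST i → i=0. Stack: []
LOAD_FAST i → push 0. Stack: [0]
LOAD_CONST → push 3. Stack: [0, 3]
COMPARE_OP bool(<) → 0 vs 3 = True. Stack: [True]
POP_JUMP_IF_FALSE → pop True; no jump. Stack: []
LOAD_FAST t → push 0. Stack: [0]
LOAD_CONST → push 5. Stack: [0, 5]
BINARY_OP + → 0 + 5 = 5. Stack: [5]
STORE_FAST t → t=5. Stack: []
LOAD_FAST_LOAD_FAST t,i → push 5,0. Stack: [5, 0]
BINARY_OP & → 5 & 0 = 0. Stack: [0]
STORE_FAST t → t=0. Stack: []
LOAD_FAST i → push 0. Stack: [0]
LOAD_CONST → push 1. Stack: [0, 1]
BINARY_OP + → 0 + 1 = 1. Stack: [1]
STORE_FAST i → i=1. Stack: []
LOAD_FAST i → push 1. Stack: [1]
LOAD_CONST → push 3. Stack: [1, 3]
COMPARE_OP bool(<) → 1 vs 3 = True. Stack: [True]
POP_JUMP_IF_FALSE → pop True; no jump. Stack: []
LOAD_FAST t → push 0. Stack: [0]
LOAD_CONST → push 5. Stack: [0, 5]
BINARY_OP + → 0 + 5 = 5. Stack: [5]
STORE_FAST t → t=5. Stack: []
LOAD_FAST_LOAD_FAST t,i → push 5,1. Stack: [5, 1]
BINARY_OP & → 5 & 1 = 1. Stack: [1]
STORE_FAST t → t=1. Stack: []
LOAD_FAST i → push 1. Stack: [1]
LOAD_CONST → push 1. Stack: [1, 1]
BINARY_OP + → 1 + 1 = 2. Stack: [2]
STORE_FAST i → i=2. Stack: []
LOAD_FAST i → push 2. Stack: [2]
LOAD_CONST → push 3. Stack: [2, 3]
COMPARE_OP bool(<) → 2 vs 3 = True. Stack: [True]
POP_JUMP_IF_FALSE → pop True; no jump. Stack: []
LOAD_FAST t → push 1. Stack: [1]
LOAD_CONST → push 5. Stack: [1, 5]
BINARY_OP + → 1 + 5 = 6. Stack: [6]
STORE_FAST t → t=6. Stack: []
LOAD_FAST_LOAD_FAST t,i → push 6,2. Stack: [6, 2]
BINARY_OP & → 6 & 2 = 2. Stack: [2]
STORE_FAST t → t=2. Stack: []
LOAD_FAST i → push 2. Stack: [2]
LOAD_CONST → push 1. Stack: [2, 1]
BINARY_OP + → 2 + 1 = 3. Stack: [3]
STORE_FAST i → i=3. Stack: []
LOAD_FAST i → push 3. Stack: [3]
LOAD_CONST → push 3. Stack: [3, 3]
COMPARE_OP bool(<) → 3 vs 3 = False. Stack: [False]
POP_JUMP_IF_FALSE → pop False; jump. Stack: []
LOAD_FAST t → push 2. Stack: [2]
RETURN_VALUE → return 2.

2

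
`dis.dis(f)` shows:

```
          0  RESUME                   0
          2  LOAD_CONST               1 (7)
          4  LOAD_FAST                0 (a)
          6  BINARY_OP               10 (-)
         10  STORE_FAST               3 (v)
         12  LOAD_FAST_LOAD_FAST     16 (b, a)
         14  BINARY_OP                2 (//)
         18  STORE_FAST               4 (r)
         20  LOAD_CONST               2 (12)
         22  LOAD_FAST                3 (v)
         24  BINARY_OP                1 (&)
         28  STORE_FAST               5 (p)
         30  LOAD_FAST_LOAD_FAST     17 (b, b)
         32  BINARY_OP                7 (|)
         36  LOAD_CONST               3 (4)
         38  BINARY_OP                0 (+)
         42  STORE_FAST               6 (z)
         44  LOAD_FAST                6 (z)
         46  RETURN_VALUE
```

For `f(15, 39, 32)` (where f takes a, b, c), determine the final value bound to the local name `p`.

8

LOAD_CONST → push 7. Stack: [7]
LOAD_FAST a → push 15. Stack: [7, 15]
BINARY_OP - → 7 - 15 = -8. Stack: [-8]
STORE_FAST v → v=-8. Stack: []
LOAD_FAST_LOAD_FAST b,a → push 39,15. Stack: [39, 15]
BINARY_OP // → 39 // 15 = 2. Stack: [2]
STORE_FAST r → r=2. Stack: []
LOAD_CONST → push 12. Stack: [12]
LOAD_FAST v → push -8. Stack: [12, -8]
BINARY_OP & → 12 & -8 = 8. Stack: [8]
STORE_FAST p → p=8. Stack: []
LOAD_FAST_LOAD_FAST b,b → push 39,39. Stack: [39, 39]
BINARY_OP | → 39 | 39 = 39. Stack: [39]
LOAD_CONST → push 4. Stack: [39, 4]
BINARY_OP + → 39 + 4 = 43. Stack: [43]
STORE_FAST z → z=43. Stack: []
LOAD_FAST z → push 43. Stack: [43]
RETURN_VALUE → return 43.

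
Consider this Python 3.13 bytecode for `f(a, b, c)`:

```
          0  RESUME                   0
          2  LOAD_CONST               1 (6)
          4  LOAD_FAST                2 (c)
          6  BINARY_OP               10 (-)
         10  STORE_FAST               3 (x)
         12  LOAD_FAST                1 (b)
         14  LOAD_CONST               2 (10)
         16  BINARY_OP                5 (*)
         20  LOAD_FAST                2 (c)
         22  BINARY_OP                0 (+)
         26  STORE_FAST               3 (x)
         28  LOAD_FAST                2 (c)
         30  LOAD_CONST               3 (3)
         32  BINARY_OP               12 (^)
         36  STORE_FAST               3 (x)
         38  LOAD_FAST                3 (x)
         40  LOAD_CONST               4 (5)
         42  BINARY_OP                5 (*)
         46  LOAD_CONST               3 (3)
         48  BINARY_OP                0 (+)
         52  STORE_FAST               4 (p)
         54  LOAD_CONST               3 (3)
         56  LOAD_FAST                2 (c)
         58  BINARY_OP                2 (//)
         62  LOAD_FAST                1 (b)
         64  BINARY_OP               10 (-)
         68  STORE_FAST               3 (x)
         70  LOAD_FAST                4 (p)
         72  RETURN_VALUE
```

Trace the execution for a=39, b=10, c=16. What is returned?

LOAD_CONST → push 6. Stack: [6]
LOAD_FAST c → push 16. Stack: [6, 16]
BINARY_OP - → 6 - 16 = -10. Stack: [-10]
STORE_FAST x → x=-10. Stack: []
LOAD_FAST b → push 10. Stack: [10]
LOAD_CONST → push 10. Stack: [10, 10]
BINARY_OP * → 10 * 10 = 100. Stack: [100]
LOAD_FAST c → push 16. Stack: [100, 16]
BINARY_OP + → 100 + 16 = 116. Stack: [116]
STORE_FAST x → x=116. Stack: []
LOAD_FAST c → push 16. Stack: [16]
LOAD_CONST → push 3. Stack: [16, 3]
BINARY_OP ^ → 16 ^ 3 = 19. Stack: [19]
STORE_FAST x → x=19. Stack: []
LOAD_FAST x → push 19. Stack: [19]
LOAD_CONST → push 5. Stack: [19, 5]
BINARY_OP * → 19 * 5 = 95. Stack: [95]
LOAD_CONST → push 3. Stack: [95, 3]
BINARY_OP + → 95 + 3 = 98. Stack: [98]
STORE_FAST p → p=98. Stack: []
LOAD_CONST → push 3. Stack: [3]
LOAD_FAST c → push 16. Stack: [3, 16]
BINARY_OP // → 3 // 16 = 0. Stack: [0]
LOAD_FAST b → push 10. Stack: [0, 10]
BINARY_OP - → 0 - 10 = -10. Stack: [-10]
STORE_FAST x → x=-10. Stack: []
LOAD_FAST p → push 98. Stack: [98]
RETURN_VALUE → return 98.

98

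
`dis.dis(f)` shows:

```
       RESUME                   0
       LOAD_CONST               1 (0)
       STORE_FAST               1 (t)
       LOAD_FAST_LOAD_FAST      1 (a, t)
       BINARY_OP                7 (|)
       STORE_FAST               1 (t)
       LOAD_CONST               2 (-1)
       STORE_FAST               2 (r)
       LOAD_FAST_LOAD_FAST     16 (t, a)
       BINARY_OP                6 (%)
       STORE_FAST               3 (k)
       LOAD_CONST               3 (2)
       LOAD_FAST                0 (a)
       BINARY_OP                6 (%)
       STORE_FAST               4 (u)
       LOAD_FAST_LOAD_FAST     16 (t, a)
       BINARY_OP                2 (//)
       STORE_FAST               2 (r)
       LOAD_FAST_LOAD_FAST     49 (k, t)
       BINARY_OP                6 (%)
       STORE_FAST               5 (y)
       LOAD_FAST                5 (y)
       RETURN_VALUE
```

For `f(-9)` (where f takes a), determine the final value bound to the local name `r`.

1

LOAD_CONST → push 0. Stack: [0]
STORE_FAST t → t=0. Stack: []
LOAD_FAST_LOAD_FAST a,t → push -9,0. Stack: [-9, 0]
BINARY_OP | → -9 | 0 = -9. Stack: [-9]
STORE_FAST t → t=-9. Stack: []
LOAD_CONST → push -1. Stack: [-1]
STORE_FAST r → r=-1. Stack: []
LOAD_FAST_LOAD_FAST t,a → push -9,-9. Stack: [-9, -9]
BINARY_OP % → -9 % -9 = 0. Stack: [0]
STORE_FAST k → k=0. Stack: []
LOAD_CONST → push 2. Stack: [2]
LOAD_FAST a → push -9. Stack: [2, -9]
BINARY_OP % → 2 % -9 = -7. Stack: [-7]
STORE_FAST u → u=-7. Stack: []
LOAD_FAST_LOAD_FAST t,a → push -9,-9. Stack: [-9, -9]
BINARY_OP // → -9 // -9 = 1. Stack: [1]
STORE_FAST r → r=1. Stack: []
LOAD_FAST_LOAD_FAST k,t → push 0,-9. Stack: [0, -9]
BINARY_OP % → 0 % -9 = 0. Stack: [0]
STORE_FAST y → y=0. Stack: []
LOAD_FAST y → push 0. Stack: [0]
RETURN_VALUE → return 0.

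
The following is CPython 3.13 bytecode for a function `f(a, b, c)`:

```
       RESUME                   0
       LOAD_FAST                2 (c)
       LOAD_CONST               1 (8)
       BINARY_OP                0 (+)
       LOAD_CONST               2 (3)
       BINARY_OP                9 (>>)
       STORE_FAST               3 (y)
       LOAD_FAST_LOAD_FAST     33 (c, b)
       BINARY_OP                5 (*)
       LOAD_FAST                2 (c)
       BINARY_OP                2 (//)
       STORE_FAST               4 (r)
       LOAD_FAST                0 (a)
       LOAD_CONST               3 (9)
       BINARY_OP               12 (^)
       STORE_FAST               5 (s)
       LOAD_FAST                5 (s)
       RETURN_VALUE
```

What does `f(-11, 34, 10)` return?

LOAD_FAST c → push 10. Stack: [10]
LOAD_CONST → push 8. Stack: [10, 8]
BINARY_OP + → 10 + 8 = 18. Stack: [18]
LOAD_CONST → push 3. Stack: [18, 3]
BINARY_OP >> → 18 >> 3 = 2. Stack: [2]
STORE_FAST y → y=2. Stack: []
LOAD_FAST_LOAD_FAST c,b → push 10,34. Stack: [10, 34]
BINARY_OP * → 10 * 34 = 340. Stack: [340]
LOAD_FAST c → push 10. Stack: [340, 10]
BINARY_OP // → 340 // 10 = 34. Stack: [34]
STORE_FAST r → r=34. Stack: []
LOAD_FAST a → push -11. Stack: [-11]
LOAD_CONST → push 9. Stack: [-11, 9]
BINARY_OP ^ → -11 ^ 9 = -4. Stack: [-4]
STORE_FAST s → s=-4. Stack: []
LOAD_FAST s → push -4. Stack: [-4]
RETURN_VALUE → return -4.

-4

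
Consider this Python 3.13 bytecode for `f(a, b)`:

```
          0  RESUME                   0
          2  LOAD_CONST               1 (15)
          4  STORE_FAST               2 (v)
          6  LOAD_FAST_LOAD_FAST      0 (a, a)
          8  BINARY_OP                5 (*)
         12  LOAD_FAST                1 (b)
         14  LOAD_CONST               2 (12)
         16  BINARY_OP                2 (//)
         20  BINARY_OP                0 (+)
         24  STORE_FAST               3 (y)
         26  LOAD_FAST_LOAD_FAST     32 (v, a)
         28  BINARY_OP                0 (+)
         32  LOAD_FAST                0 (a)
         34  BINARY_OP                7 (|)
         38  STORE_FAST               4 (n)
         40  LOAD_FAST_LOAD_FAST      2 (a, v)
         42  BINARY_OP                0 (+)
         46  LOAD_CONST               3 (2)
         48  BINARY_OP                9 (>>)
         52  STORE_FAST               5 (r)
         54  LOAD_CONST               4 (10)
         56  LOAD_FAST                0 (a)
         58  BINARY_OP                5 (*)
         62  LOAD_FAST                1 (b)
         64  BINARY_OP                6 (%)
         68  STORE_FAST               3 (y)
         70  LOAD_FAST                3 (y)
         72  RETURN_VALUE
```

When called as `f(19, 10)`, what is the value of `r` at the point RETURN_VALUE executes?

8

LOAD_CONST → push 15. Stack: [15]
STORE_FAST v → v=15. Stack: []
LOAD_FAST_LOAD_FAST a,a → push 19,19. Stack: [19, 19]
BINARY_OP * → 19 * 19 = 361. Stack: [361]
LOAD_FAST b → push 10. Stack: [361, 10]
LOAD_CONST → push 12. Stack: [361, 10, 12]
BINARY_OP // → 10 // 12 = 0. Stack: [361, 0]
BINARY_OP + → 361 + 0 = 361. Stack: [361]
STORE_FAST y → y=361. Stack: []
LOAD_FAST_LOAD_FAST v,a → push 15,19. Stack: [15, 19]
BINARY_OP + → 15 + 19 = 34. Stack: [34]
LOAD_FAST a → push 19. Stack: [34, 19]
BINARY_OP | → 34 | 19 = 51. Stack: [51]
STORE_FAST n → n=51. Stack: []
LOAD_FAST_LOAD_FAST a,v → push 19,15. Stack: [19, 15]
BINARY_OP + → 19 + 15 = 34. Stack: [34]
LOAD_CONST → push 2. Stack: [34, 2]
BINARY_OP >> → 34 >> 2 = 8. Stack: [8]
STORE_FAST r → r=8. Stack: []
LOAD_CONST → push 10. Stack: [10]
LOAD_FAST a → push 19. Stack: [10, 19]
BINARY_OP * → 10 * 19 = 190. Stack: [190]
LOAD_FAST b → push 10. Stack: [190, 10]
BINARY_OP % → 190 % 10 = 0. Stack: [0]
STORE_FAST y → y=0. Stack: []
LOAD_FAST y → push 0. Stack: [0]
RETURN_VALUE → return 0.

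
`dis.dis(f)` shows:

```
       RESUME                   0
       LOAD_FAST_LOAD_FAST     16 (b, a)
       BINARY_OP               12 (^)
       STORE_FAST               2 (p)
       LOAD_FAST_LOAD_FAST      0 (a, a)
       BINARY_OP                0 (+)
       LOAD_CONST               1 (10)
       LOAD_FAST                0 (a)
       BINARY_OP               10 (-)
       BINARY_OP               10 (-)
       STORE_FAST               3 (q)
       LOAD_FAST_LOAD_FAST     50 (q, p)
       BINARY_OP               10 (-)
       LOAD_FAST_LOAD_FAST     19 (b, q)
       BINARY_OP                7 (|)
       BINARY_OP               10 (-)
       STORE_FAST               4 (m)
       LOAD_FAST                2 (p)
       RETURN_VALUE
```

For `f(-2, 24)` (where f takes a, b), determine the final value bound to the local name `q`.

-16

LOAD_FAST_LOAD_FAST b,a → push 24,-2. Stack: [24, -2]
BINARY_OP ^ → 24 ^ -2 = -26. Stack: [-26]
STORE_FAST p → p=-26. Stack: []
LOAD_FAST_LOAD_FAST a,a → push -2,-2. Stack: [-2, -2]
BINARY_OP + → -2 + -2 = -4. Stack: [-4]
LOAD_CONST → push 10. Stack: [-4, 10]
LOAD_FAST a → push -2. Stack: [-4, 10, -2]
BINARY_OP - → 10 - -2 = 12. Stack: [-4, 12]
BINARY_OP - → -4 - 12 = -16. Stack: [-16]
STORE_FAST q → q=-16. Stack: []
LOAD_FAST_LOAD_FAST q,p → push -16,-26. Stack: [-16, -26]
BINARY_OP - → -16 - -26 = 10. Stack: [10]
LOAD_FAST_LOAD_FAST b,q → push 24,-16. Stack: [10, 24, -16]
BINARY_OP | → 24 | -16 = -8. Stack: [10, -8]
BINARY_OP - → 10 - -8 = 18. Stack: [18]
STORE_FAST m → m=18. Stack: []
LOAD_FAST p → push -26. Stack: [-26]
RETURN_VALUE → return -26.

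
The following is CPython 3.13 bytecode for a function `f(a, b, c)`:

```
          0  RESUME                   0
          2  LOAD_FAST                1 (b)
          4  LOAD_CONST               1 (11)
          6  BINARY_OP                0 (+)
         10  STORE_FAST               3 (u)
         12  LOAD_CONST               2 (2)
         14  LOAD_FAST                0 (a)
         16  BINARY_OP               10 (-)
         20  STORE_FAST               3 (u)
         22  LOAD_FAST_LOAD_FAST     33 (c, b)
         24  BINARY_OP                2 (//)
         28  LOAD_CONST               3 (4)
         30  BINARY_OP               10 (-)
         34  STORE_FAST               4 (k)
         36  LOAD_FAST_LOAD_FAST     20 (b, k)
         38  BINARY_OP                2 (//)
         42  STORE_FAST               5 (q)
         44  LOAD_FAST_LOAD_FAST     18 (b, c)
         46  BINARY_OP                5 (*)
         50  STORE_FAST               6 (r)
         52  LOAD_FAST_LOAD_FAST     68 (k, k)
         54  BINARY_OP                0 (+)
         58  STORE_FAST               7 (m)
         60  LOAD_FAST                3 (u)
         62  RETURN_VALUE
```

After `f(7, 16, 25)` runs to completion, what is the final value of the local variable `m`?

LOAD_FAST b → push 16. Stack: [16]
LOAD_CONST → push 11. Stack: [16, 11]
BINARY_OP + → 16 + 11 = 27. Stack: [27]
STORE_FAST u → u=27. Stack: []
LOAD_CONST → push 2. Stack: [2]
LOAD_FAST a → push 7. Stack: [2, 7]
BINARY_OP - → 2 - 7 = -5. Stack: [-5]
STORE_FAST u → u=-5. Stack: []
LOAD_FAST_LOAD_FAST c,b → push 25,16. Stack: [25, 16]
BINARY_OP // → 25 // 16 = 1. Stack: [1]
LOAD_CONST → push 4. Stack: [1, 4]
BINARY_OP - → 1 - 4 = -3. Stack: [-3]
STORE_FAST k → k=-3. Stack: []
LOAD_FAST_LOAD_FAST b,k → push 16,-3. Stack: [16, -3]
BINARY_OP // → 16 // -3 = -6. Stack: [-6]
STORE_FAST q → q=-6. Stack: []
LOAD_FAST_LOAD_FAST b,c → push 16,25. Stack: [16, 25]
BINARY_OP * → 16 * 25 = 400. Stack: [400]
STORE_FAST r → r=400. Stack: []
LOAD_FAST_LOAD_FAST k,k → push -3,-3. Stack: [-3, -3]
BINARY_OP + → -3 + -3 = -6. Stack: [-6]
STORE_FAST m → m=-6. Stack: []
LOAD_FAST u → push -5. Stack: [-5]
RETURN_VALUE → return -5.

-6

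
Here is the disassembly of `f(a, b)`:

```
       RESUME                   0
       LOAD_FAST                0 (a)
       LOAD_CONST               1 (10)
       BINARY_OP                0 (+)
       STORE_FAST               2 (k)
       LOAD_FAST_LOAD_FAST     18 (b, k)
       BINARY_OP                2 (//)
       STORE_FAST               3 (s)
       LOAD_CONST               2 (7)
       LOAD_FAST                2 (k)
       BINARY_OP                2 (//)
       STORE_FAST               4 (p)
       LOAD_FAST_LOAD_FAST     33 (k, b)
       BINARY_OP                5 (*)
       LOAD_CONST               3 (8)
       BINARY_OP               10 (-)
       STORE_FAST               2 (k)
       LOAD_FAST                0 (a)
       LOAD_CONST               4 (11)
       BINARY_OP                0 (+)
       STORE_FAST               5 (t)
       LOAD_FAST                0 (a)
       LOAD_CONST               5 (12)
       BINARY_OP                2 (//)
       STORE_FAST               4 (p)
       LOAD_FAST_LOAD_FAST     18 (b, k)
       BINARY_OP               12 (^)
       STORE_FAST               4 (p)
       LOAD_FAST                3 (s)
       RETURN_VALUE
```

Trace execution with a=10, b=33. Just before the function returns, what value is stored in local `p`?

LOAD_FAST a → push 10. Stack: [10]
LOAD_CONST → push 10. Stack: [10, 10]
BINARY_OP + → 10 + 10 = 20. Stack: [20]
STORE_FAST k → k=20. Stack: []
LOAD_FAST_LOAD_FAST b,k → push 33,20. Stack: [33, 20]
BINARY_OP // → 33 // 20 = 1. Stack: [1]
STORE_FAST s → s=1. Stack: []
LOAD_CONST → push 7. Stack: [7]
LOAD_FAST k → push 20. Stack: [7, 20]
BINARY_OP // → 7 // 20 = 0. Stack: [0]
STORE_FAST p → p=0. Stack: []
LOAD_FAST_LOAD_FAST k,b → push 20,33. Stack: [20, 33]
BINARY_OP * → 20 * 33 = 660. Stack: [660]
LOAD_CONST → push 8. Stack: [660, 8]
BINARY_OP - → 660 - 8 = 652. Stack: [652]
STORE_FAST k → k=652. Stack: []
LOAD_FAST a → push 10. Stack: [10]
LOAD_CONST → push 11. Stack: [10, 11]
BINARY_OP + → 10 + 11 = 21. Stack: [21]
STORE_FAST t → t=21. Stack: []
LOAD_FAST a → push 10. Stack: [10]
LOAD_CONST → push 12. Stack: [10, 12]
BINARY_OP // → 10 // 12 = 0. Stack: [0]
STORE_FAST p → p=0. Stack: []
LOAD_FAST_LOAD_FAST b,k → push 33,652. Stack: [33, 652]
BINARY_OP ^ → 33 ^ 652 = 685. Stack: [685]
STORE_FAST p → p=685. Stack: []
LOAD_FAST s → push 1. Stack: [1]
RETURN_VALUE → return 1.

685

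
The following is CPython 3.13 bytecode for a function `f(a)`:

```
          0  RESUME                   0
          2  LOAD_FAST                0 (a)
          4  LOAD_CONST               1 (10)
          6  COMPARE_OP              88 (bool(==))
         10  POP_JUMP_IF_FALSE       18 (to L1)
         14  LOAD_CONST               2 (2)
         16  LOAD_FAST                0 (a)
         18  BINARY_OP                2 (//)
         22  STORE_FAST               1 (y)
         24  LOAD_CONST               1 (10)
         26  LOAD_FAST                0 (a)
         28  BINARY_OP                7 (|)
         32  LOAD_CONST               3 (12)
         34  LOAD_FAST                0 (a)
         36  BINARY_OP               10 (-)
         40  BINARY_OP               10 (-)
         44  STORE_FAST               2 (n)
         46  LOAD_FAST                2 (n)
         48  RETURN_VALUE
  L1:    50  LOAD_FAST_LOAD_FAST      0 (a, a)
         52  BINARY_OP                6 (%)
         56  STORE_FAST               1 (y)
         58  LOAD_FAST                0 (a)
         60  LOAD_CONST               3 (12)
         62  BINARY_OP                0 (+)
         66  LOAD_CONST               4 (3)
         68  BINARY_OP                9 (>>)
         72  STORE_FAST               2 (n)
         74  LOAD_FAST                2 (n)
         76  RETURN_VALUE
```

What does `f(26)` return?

4

LOAD_FAST a → push 26. Stack: [26]
LOAD_CONST → push 10. Stack: [26, 10]
COMPARE_OP bool(==) → 26 vs 10 = False. Stack: [False]
POP_JUMP_IF_FALSE → pop False; jump. Stack: []
LOAD_FAST_LOAD_FAST a,a → push 26,26. Stack: [26, 26]
BINARY_OP % → 26 % 26 = 0. Stack: [0]
STORE_FAST y → y=0. Stack: []
LOAD_FAST a → push 26. Stack: [26]
LOAD_CONST → push 12. Stack: [26, 12]
BINARY_OP + → 26 + 12 = 38. Stack: [38]
LOAD_CONST → push 3. Stack: [38, 3]
BINARY_OP >> → 38 >> 3 = 4. Stack: [4]
STORE_FAST n → n=4. Stack: []
LOAD_FAST n → push 4. Stack: [4]
RETURN_VALUE → return 4.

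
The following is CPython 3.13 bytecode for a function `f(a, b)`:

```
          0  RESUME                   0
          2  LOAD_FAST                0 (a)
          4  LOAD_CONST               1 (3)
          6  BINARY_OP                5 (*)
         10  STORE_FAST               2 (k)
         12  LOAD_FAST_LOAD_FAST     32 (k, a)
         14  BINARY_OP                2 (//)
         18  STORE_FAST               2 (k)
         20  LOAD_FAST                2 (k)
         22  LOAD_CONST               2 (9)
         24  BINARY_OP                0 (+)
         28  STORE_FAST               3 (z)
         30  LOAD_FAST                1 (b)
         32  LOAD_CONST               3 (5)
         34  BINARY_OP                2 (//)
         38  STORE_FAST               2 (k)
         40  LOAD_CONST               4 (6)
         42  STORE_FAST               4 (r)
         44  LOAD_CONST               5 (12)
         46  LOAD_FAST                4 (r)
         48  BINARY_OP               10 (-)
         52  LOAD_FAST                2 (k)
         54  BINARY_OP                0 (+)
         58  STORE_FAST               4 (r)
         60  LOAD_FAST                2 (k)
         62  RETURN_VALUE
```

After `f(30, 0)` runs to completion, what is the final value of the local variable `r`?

LOAD_FAST a → push 30. Stack: [30]
LOAD_CONST → push 3. Stack: [30, 3]
BINARY_OP * → 30 * 3 = 90. Stack: [90]
STORE_FAST k → k=90. Stack: []
LOAD_FAST_LOAD_FAST k,a → push 90,30. Stack: [90, 30]
BINARY_OP // → 90 // 30 = 3. Stack: [3]
STORE_FAST k → k=3. Stack: []
LOAD_FAST k → push 3. Stack: [3]
LOAD_CONST → push 9. Stack: [3, 9]
BINARY_OP + → 3 + 9 = 12. Stack: [12]
STORE_FAST z → z=12. Stack: []
LOAD_FAST b → push 0. Stack: [0]
LOAD_CONST → push 5. Stack: [0, 5]
BINARY_OP // → 0 // 5 = 0. Stack: [0]
STORE_FAST k → k=0. Stack: []
LOAD_CONST → push 6. Stack: [6]
STORE_FAST r → r=6. Stack: []
LOAD_CONST → push 12. Stack: [12]
LOAD_FAST r → push 6. Stack: [12, 6]
BINARY_OP - → 12 - 6 = 6. Stack: [6]
LOAD_FAST k → push 0. Stack: [6, 0]
BINARY_OP + → 6 + 0 = 6. Stack: [6]
STORE_FAST r → r=6. Stack: []
LOAD_FAST k → push 0. Stack: [0]
RETURN_VALUE → return 0.

6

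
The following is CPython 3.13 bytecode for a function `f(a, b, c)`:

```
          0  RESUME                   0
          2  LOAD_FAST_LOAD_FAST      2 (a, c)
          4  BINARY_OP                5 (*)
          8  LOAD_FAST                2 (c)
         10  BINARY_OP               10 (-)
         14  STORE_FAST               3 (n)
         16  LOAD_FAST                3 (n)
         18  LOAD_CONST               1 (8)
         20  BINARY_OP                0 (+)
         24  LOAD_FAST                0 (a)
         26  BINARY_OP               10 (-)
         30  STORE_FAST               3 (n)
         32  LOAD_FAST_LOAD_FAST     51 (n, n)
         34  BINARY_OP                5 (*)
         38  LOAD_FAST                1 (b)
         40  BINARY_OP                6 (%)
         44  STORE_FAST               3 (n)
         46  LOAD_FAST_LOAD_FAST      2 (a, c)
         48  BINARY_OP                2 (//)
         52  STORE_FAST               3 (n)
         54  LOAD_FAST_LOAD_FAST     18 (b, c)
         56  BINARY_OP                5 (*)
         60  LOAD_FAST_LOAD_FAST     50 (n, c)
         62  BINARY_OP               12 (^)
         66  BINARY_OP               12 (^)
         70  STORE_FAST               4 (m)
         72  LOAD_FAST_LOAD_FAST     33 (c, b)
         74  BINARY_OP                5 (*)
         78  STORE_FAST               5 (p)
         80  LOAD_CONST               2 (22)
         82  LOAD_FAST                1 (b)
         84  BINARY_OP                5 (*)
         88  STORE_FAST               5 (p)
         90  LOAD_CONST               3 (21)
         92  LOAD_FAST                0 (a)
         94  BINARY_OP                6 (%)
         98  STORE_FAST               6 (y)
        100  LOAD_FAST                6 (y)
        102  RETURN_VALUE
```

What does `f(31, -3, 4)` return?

LOAD_FAST_LOAD_FAST a,c → push 31,4. Stack: [31, 4]
BINARY_OP * → 31 * 4 = 124. Stack: [124]
LOAD_FAST c → push 4. Stack: [124, 4]
BINARY_OP - → 124 - 4 = 120. Stack: [120]
STORE_FAST n → n=120. Stack: []
LOAD_FAST n → push 120. Stack: [120]
LOAD_CONST → push 8. Stack: [120, 8]
BINARY_OP + → 120 + 8 = 128. Stack: [128]
LOAD_FAST a → push 31. Stack: [128, 31]
BINARY_OP - → 128 - 31 = 97. Stack: [97]
STORE_FAST n → n=97. Stack: []
LOAD_FAST_LOAD_FAST n,n → push 97,97. Stack: [97, 97]
BINARY_OP * → 97 * 97 = 9409. Stack: [9409]
LOAD_FAST b → push -3. Stack: [9409, -3]
BINARY_OP % → 9409 % -3 = -2. Stack: [-2]
STORE_FAST n → n=-2. Stack: []
LOAD_FAST_LOAD_FAST a,c → push 31,4. Stack: [31, 4]
BINARY_OP // → 31 // 4 = 7. Stack: [7]
STORE_FAST n → n=7. Stack: []
LOAD_FAST_LOAD_FAST b,c → push -3,4. Stack: [-3, 4]
BINARY_OP * → -3 * 4 = -12. Stack: [-12]
LOAD_FAST_LOAD_FAST n,c → push 7,4. Stack: [-12, 7, 4]
BINARY_OP ^ → 7 ^ 4 = 3. Stack: [-12, 3]
BINARY_OP ^ → -12 ^ 3 = -9. Stack: [-9]
STORE_FAST m → m=-9. Stack: []
LOAD_FAST_LOAD_FAST c,b → push 4,-3. Stack: [4, -3]
BINARY_OP * → 4 * -3 = -12. Stack: [-12]
STORE_FAST p → p=-12. Stack: []
LOAD_CONST → push 22. Stack: [22]
LOAD_FAST b → push -3. Stack: [22, -3]
BINARY_OP * → 22 * -3 = -66. Stack: [-66]
STORE_FAST p → p=-66. Stack: []
LOAD_CONST → push 21. Stack: [21]
LOAD_FAST a → push 31. Stack: [21, 31]
BINARY_OP % → 21 % 31 = 21. Stack: [21]
STORE_FAST y → y=21. Stack: []
LOAD_FAST y → push 21. Stack: [21]
RETURN_VALUE → return 21.

21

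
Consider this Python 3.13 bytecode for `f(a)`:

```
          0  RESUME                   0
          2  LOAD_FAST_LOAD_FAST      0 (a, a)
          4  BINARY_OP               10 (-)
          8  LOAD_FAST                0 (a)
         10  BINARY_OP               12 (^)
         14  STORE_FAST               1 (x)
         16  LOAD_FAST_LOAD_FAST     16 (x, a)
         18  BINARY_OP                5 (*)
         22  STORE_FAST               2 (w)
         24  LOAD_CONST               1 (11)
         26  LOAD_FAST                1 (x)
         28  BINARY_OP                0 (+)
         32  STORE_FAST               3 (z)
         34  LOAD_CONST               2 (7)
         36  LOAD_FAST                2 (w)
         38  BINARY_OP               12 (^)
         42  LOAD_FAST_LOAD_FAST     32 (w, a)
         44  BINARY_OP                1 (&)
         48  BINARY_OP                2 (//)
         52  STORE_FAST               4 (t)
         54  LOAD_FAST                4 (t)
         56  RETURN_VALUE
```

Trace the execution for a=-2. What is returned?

0

LOAD_FAST_LOAD_FAST a,a → push -2,-2. Stack: [-2, -2]
BINARY_OP - → -2 - -2 = 0. Stack: [0]
LOAD_FAST a → push -2. Stack: [0, -2]
BINARY_OP ^ → 0 ^ -2 = -2. Stack: [-2]
STORE_FAST x → x=-2. Stack: []
LOAD_FAST_LOAD_FAST x,a → push -2,-2. Stack: [-2, -2]
BINARY_OP * → -2 * -2 = 4. Stack: [4]
STORE_FAST w → w=4. Stack: []
LOAD_CONST → push 11. Stack: [11]
LOAD_FAST x → push -2. Stack: [11, -2]
BINARY_OP + → 11 + -2 = 9. Stack: [9]
STORE_FAST z → z=9. Stack: []
LOAD_CONST → push 7. Stack: [7]
LOAD_FAST w → push 4. Stack: [7, 4]
BINARY_OP ^ → 7 ^ 4 = 3. Stack: [3]
LOAD_FAST_LOAD_FAST w,a → push 4,-2. Stack: [3, 4, -2]
BINARY_OP & → 4 & -2 = 4. Stack: [3, 4]
BINARY_OP // → 3 // 4 = 0. Stack: [0]
STORE_FAST t → t=0. Stack: []
LOAD_FAST t → push 0. Stack: [0]
RETURN_VALUE → return 0.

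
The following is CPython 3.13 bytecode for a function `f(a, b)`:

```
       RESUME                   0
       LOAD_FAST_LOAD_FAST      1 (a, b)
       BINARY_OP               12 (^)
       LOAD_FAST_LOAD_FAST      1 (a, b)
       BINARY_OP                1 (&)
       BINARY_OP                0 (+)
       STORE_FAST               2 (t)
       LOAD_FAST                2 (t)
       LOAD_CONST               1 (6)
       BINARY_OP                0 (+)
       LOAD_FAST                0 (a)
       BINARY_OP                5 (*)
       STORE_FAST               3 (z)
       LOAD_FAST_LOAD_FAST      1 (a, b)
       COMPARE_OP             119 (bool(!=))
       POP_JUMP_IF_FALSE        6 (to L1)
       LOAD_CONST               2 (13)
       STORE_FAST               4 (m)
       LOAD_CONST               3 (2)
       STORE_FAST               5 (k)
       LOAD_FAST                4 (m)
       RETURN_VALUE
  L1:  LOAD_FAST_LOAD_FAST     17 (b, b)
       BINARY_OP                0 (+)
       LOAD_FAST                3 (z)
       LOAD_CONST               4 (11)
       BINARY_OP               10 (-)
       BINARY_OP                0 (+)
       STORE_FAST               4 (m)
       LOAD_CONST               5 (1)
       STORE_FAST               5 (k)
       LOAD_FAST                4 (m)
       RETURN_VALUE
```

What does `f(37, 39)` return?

13

LOAD_FAST_LOAD_FAST a,b → push 37,39. Stack: [37, 39]
BINARY_OP ^ → 37 ^ 39 = 2. Stack: [2]
LOAD_FAST_LOAD_FAST a,b → push 37,39. Stack: [2, 37, 39]
BINARY_OP & → 37 & 39 = 37. Stack: [2, 37]
BINARY_OP + → 2 + 37 = 39. Stack: [39]
STORE_FAST t → t=39. Stack: []
LOAD_FAST t → push 39. Stack: [39]
LOAD_CONST → push 6. Stack: [39, 6]
BINARY_OP + → 39 + 6 = 45. Stack: [45]
LOAD_FAST a → push 37. Stack: [45, 37]
BINARY_OP * → 45 * 37 = 1665. Stack: [1665]
STORE_FAST z → z=1665. Stack: []
LOAD_FAST_LOAD_FAST a,b → push 37,39. Stack: [37, 39]
COMPARE_OP bool(!=) → 37 vs 39 = True. Stack: [True]
POP_JUMP_IF_FALSE → pop True; no jump. Stack: []
LOAD_CONST → push 13. Stack: [13]
STORE_FAST m → m=13. Stack: []
LOAD_CONST → push 2. Stack: [2]
STORE_FAST k → k=2. Stack: []
LOAD_FAST m → push 13. Stack: [13]
RETURN_VALUE → return 13.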